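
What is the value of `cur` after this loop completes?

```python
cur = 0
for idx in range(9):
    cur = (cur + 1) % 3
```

Increment mod 3, 9 times = 0
`cur` takes the values: 0 → 1 → 2 → 0 → 1 → 2 → 0 → 1 → 2 → 0

Answer: 0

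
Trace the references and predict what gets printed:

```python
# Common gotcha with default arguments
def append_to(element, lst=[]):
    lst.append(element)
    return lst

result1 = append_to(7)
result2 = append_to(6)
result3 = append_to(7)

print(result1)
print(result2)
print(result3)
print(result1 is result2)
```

Key concept: mutable default argument gotcha.
Step by step:
`result1 = append_to(7)` → result1 = [7]
`result2 = append_to(6)` → result1 = [7, 6] (same object as result2); result2 = [7, 6] (same object as result1)
`result3 = append_to(7)` → result1 = [7, 6, 7] (same object as result2, result3); result2 = [7, 6, 7] (same object as result1, result3); result3 = [7, 6, 7] (same object as result1, result2)
`print(result1)` → prints [7, 6, 7]
`print(result2)` → prints [7, 6, 7]
`print(result3)` → prints [7, 6, 7]
`print(result1 is result2)` → prints True

Answer:
[7, 6, 7]
[7, 6, 7]
[7, 6, 7]
True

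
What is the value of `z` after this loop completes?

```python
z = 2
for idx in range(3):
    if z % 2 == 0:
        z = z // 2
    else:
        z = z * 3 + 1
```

Collatz-style transformation from 2
`z` takes the values: 2 → 1 → 4 → 2

Answer: 2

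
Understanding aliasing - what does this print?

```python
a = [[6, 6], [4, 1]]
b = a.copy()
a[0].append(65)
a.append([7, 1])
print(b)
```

Key concept: shallow copy with nested lists.
Step by step:
`a = [[6, 6], [4, 1]]` → a = [[6, 6], [4, 1]]
`b = a.copy()` → b = [[6, 6], [4, 1]]
`a[0].append(65)` → a = [[6, 6, 65], [4, 1]]; b = [[6, 6, 65], [4, 1]]
`a.append([7, 1])` → a = [[6, 6, 65], [4, 1], [7, 1]]
`print(b)` → prints [[6, 6, 65], [4, 1]]

Answer: [[6, 6, 65], [4, 1]]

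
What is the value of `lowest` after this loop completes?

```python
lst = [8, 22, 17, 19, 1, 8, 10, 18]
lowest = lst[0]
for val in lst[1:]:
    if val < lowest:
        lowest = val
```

Minimum of [8, 22, 17, 19, 1, 8, 10, 18]
`lowest` takes the values: 8 → 1

Answer: 1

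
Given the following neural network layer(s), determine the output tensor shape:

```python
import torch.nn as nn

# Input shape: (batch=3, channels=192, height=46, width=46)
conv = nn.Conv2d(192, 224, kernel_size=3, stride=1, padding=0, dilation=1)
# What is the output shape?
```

Input: (3, 192, 46, 46) -> Output: (3, 224, 44, 44)

Answer: (3, 224, 44, 44)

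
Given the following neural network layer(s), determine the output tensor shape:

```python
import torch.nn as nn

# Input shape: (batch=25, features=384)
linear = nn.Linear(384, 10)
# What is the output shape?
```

Input: (25, 384) -> Output: (25, 10)

Answer: (25, 10)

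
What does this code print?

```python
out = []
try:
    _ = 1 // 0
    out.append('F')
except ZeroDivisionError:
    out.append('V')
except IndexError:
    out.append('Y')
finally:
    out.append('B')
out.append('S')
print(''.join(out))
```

Execution trace: 'V' (except ZeroDivisionError) → 'B' (finally) → 'S' (after the try/except). Output: VBS

Answer: VBS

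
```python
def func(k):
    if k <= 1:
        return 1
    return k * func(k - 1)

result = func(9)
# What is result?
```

func(9) = 9 * 8 * 7 * 6 * 5 * 4 * 3 * 2 * 1 = 362880

Answer: 362880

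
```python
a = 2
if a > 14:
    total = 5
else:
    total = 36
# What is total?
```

Trace:
`a = 2` → a = 2
`if a > 14: ...` → a > 14 is False, take else branch → total = 36
So total = 36

Answer: 36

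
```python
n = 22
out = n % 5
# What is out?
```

Trace:
`n = 22` → n = 22
`out = n % 5` → out = 2
So out = 2

Answer: 2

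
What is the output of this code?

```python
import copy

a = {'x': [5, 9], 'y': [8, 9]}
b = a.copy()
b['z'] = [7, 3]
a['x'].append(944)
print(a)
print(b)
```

Key concept: shallow copy of dict with mutable values.
Step by step:
`a = {'x': [5, 9], 'y': [8, 9]}` → a = {'x': [5, 9], 'y': [8, 9]}
`b = a.copy()` → b = {'x': [5, 9], 'y': [8, 9]}
`b['z'] = [7, 3]` → b = {'x': [5, 9], 'y': [8, 9], 'z': [7, 3]}
`a['x'].append(944)` → a = {'x': [5, 9, 944], 'y': [8, 9]}; b = {'x': [5, 9, 944], 'y': [8, 9], 'z': [7, 3]}
`print(a)` → prints {'x': [5, 9, 944], 'y': [8, 9]}
`print(b)` → prints {'x': [5, 9, 944], 'y': [8, 9], 'z': [7, 3]}

Answer:
{'x': [5, 9, 944], 'y': [8, 9]}
{'x': [5, 9, 944], 'y': [8, 9], 'z': [7, 3]}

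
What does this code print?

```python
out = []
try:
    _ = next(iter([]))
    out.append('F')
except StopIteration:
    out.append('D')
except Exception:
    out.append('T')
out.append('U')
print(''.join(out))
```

Execution trace: 'D' (except StopIteration) → 'U' (after the try/except). Output: DU

Answer: DU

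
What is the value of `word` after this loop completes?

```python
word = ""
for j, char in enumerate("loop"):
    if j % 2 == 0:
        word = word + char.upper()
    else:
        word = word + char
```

Uppercase even positions in 'loop'
`word` takes the values: "" → "L" → "Lo" → "LoO" → "LoOp"

Answer: "LoOp"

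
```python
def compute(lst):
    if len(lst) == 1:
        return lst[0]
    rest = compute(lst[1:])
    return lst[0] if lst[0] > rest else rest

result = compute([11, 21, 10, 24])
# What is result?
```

Recursive max over [11, 21, 10, 24] = 24

Answer: 24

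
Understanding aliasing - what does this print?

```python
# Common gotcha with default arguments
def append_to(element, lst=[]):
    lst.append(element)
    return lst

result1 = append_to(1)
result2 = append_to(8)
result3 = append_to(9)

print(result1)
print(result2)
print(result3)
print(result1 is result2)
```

Key concept: mutable default argument gotcha.
Step by step:
`result1 = append_to(1)` → result1 = [1]
`result2 = append_to(8)` → result1 = [1, 8] (same object as result2); result2 = [1, 8] (same object as result1)
`result3 = append_to(9)` → result1 = [1, 8, 9] (same object as result2, result3); result2 = [1, 8, 9] (same object as result1, result3); result3 = [1, 8, 9] (same object as result1, result2)
`print(result1)` → prints [1, 8, 9]
`print(result2)` → prints [1, 8, 9]
`print(result3)` → prints [1, 8, 9]
`print(result1 is result2)` → prints True

Answer:
[1, 8, 9]
[1, 8, 9]
[1, 8, 9]
True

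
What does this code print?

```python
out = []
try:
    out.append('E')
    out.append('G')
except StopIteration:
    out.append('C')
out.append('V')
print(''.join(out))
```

Execution trace: 'E' (try body) → 'G' (try body, no exception) → 'V' (after the try/except). Output: EGV

Answer: EGV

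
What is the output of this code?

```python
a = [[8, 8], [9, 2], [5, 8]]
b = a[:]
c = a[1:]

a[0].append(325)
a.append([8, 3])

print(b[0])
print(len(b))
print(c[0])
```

Key concept: slice with nested mutation.
Step by step:
`a = [[8, 8], [9, 2], [5, 8]]` → a = [[8, 8], [9, 2], [5, 8]]
`b = a[:]` → b = [[8, 8], [9, 2], [5, 8]]
`c = a[1:]` → c = [[9, 2], [5, 8]]
`a[0].append(325)` → a = [[8, 8, 325], [9, 2], [5, 8]]; b = [[8, 8, 325], [9, 2], [5, 8]]
`a.append([8, 3])` → a = [[8, 8, 325], [9, 2], [5, 8], [8, 3]]
`print(b[0])` → prints [8, 8, 325]
`print(len(b))` → prints 3
`print(c[0])` → prints [9, 2]

Answer:
[8, 8, 325]
3
[9, 2]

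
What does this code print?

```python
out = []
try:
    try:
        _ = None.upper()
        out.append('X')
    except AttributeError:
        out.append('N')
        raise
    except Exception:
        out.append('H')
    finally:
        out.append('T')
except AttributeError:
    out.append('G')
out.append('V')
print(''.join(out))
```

Execution trace: 'N' (inner except AttributeError) → 'T' (inner finally) → 'G' (outer except AttributeError) → 'V' (after the try/except). Output: NTGV

Answer: NTGV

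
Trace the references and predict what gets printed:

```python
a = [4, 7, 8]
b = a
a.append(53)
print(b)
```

Key concept: basic list aliasing.
Step by step:
`a = [4, 7, 8]` → a = [4, 7, 8]
`b = a` → b = [4, 7, 8] (same object as a)
`a.append(53)` → a = [4, 7, 8, 53] (same object as b); b = [4, 7, 8, 53] (same object as a)
`print(b)` → prints [4, 7, 8, 53]

Answer: [4, 7, 8, 53]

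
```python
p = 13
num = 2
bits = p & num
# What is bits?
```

Trace:
`p = 13` → p = 13
`num = 2` → num = 2
`bits = p & num` → bits = 0
So bits = 0

Answer: 0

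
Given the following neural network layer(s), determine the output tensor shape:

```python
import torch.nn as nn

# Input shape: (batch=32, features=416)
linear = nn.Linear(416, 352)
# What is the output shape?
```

Input: (32, 416) -> Output: (32, 352)

Answer: (32, 352)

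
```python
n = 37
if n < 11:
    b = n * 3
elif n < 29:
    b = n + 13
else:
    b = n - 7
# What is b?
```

Trace:
`n = 37` → n = 37
`if n < 11: ...` → n < 11 is False, n < 29 is False, take else branch → b = 30
So b = 30

Answer: 30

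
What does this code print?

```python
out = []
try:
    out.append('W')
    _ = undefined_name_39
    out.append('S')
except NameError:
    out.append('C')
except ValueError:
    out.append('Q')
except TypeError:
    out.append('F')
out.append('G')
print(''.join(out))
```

Execution trace: 'W' (try body) → 'C' (except NameError) → 'G' (after the try/except). Output: WCG

Answer: WCG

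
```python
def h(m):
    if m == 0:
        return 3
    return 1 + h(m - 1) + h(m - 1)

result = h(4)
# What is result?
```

h(m) = 1 + 2·h(m-1), h(0)=3. Closed form: (3+1)·2^4 - 1 = 63.

Answer: 63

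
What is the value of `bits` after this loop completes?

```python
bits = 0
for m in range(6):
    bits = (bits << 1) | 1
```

Build 6 consecutive 1-bits: 0b111111
`bits` takes the values: 0 → 1 → 3 → 7 → 15 → 31 → 63

Answer: 63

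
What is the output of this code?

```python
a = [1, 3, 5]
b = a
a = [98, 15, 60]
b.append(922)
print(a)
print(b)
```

Key concept: rebinding vs mutation: a is rebound to a new list, b still points at the original.
Step by step:
`a = [1, 3, 5]` → a = [1, 3, 5]
`b = a` → b = [1, 3, 5] (same object as a)
`a = [98, 15, 60]` → a = [98, 15, 60]
`b.append(922)` → b = [1, 3, 5, 922]
`print(a)` → prints [98, 15, 60]
`print(b)` → prints [1, 3, 5, 922]

Answer:
[98, 15, 60]
[1, 3, 5, 922]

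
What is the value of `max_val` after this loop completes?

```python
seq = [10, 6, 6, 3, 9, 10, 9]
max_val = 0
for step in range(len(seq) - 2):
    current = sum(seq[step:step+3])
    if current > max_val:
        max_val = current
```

Max sum of 3-element window in [10, 6, 6, 3, 9, 10, 9]
`max_val` takes the values: 0 → 22 → 28

Answer: 28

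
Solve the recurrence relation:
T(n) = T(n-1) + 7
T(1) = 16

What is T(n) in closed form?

Unrolling: T(n) = T(1) + 7·(n-1) = 16 + 7(n-1) = 7n + 9.

Answer: T(n) = 7n + 9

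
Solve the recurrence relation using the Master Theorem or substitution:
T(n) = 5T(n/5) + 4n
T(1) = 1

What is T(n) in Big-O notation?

By Master Theorem: a=5, b=5, f(n)=4n. Since log_5(5) = 1 and f(n) = Θ(n^1), Case 2 applies. T(n) = O(n log n).

Answer: O(n log n)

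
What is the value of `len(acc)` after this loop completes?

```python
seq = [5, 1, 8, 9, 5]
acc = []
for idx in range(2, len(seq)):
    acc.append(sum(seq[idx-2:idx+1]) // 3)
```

Number of 3-element averages
`acc` takes the values: [] → [4] → [4, 6] → [4, 6, 7]
So `len(acc)` = 3

Answer: 3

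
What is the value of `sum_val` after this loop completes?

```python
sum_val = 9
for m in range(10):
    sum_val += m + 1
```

Start at 9, add 1 to 10 = 64
`sum_val` takes the values: 9 → 10 → 12 → 15 → 19 → 24 → 30 → 37 → 45 → 54 → 64

Answer: 64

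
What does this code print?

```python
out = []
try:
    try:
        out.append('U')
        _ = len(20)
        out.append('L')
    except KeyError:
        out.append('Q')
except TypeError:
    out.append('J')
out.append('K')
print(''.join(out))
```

Execution trace: 'U' (inner try body) → 'J' (outer except TypeError) → 'K' (after the try/except). Output: UJK

Answer: UJK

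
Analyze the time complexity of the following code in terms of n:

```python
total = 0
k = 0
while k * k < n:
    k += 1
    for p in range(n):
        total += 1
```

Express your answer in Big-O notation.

Each loop level contributes: √n × n. Multiplying the contributions gives O(n√n).

Answer: O(n√n)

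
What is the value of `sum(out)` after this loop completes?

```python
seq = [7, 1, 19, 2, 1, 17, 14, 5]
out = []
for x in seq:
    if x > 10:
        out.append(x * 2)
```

Sum of doubled values > 10
`out` takes the values: [] → [38] → [38, 34] → [38, 34, 28]
So `sum(out)` = 100

Answer: 100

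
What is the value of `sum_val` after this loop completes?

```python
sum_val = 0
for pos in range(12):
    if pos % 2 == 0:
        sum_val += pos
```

Sum of even numbers 0 to 11
`sum_val` takes the values: 0 → 2 → 6 → 12 → 20 → 30

Answer: 30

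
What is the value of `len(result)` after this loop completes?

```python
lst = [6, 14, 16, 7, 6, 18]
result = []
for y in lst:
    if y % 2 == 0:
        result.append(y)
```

Count even numbers in [6, 14, 16, 7, 6, 18]
`result` takes the values: [] → [6] → [6, 14] → [6, 14, 16] → [6, 14, 16, 6] → [6, 14, 16, 6, 18]
So `len(result)` = 5

Answer: 5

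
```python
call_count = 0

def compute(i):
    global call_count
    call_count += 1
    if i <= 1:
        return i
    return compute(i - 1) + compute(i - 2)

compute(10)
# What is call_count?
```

Calls(i) = 1 + Calls(i-1) + Calls(i-2); Calls(0)=Calls(1)=1. For i=10 this gives 177.

Answer: 177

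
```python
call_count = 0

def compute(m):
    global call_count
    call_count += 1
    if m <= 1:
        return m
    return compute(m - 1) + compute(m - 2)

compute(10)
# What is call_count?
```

Calls(m) = 1 + Calls(m-1) + Calls(m-2); Calls(0)=Calls(1)=1. For m=10 this gives 177.

Answer: 177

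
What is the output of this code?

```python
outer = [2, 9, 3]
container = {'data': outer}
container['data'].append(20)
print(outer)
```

Key concept: dict holds reference to list.
Step by step:
`outer = [2, 9, 3]` → outer = [2, 9, 3]
`container = {'data': outer}` → container = {'data': [2, 9, 3]}
`container['data'].append(20)` → outer = [2, 9, 3, 20]; container = {'data': [2, 9, 3, 20]}
`print(outer)` → prints [2, 9, 3, 20]

Answer: [2, 9, 3, 20]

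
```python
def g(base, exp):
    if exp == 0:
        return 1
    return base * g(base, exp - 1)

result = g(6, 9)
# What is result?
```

g(6, 9) = 6 * 6 * 6 * 6 * 6 * 6 * 6 * 6 * 6 = 10077696

Answer: 10077696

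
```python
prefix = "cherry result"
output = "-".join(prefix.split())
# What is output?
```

Trace:
`prefix = "cherry result"` → prefix = 'cherry result'
`output = "-".join(prefix.split())` → output = 'cherry-result'
So output = 'cherry-result'

Answer: 'cherry-result'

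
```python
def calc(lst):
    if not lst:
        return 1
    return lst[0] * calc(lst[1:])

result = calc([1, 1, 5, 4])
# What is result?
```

Product over [1, 1, 5, 4] = 1 * 1 * 5 * 4 = 20

Answer: 20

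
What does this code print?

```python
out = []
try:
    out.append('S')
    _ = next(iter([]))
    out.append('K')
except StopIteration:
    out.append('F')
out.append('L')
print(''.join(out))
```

Execution trace: 'S' (try body) → 'F' (except StopIteration) → 'L' (after the try/except). Output: SFL

Answer: SFL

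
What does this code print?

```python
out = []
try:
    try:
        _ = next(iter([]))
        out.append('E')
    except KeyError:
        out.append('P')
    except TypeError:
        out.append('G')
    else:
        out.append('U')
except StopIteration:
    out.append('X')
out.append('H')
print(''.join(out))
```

Execution trace: 'X' (outer except StopIteration) → 'H' (after the try/except). Output: XH

Answer: XH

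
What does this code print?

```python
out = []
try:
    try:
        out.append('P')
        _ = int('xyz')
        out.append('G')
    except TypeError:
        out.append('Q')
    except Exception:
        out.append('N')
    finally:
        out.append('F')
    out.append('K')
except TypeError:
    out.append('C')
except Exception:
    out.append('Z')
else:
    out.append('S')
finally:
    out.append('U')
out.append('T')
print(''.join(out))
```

Execution trace: 'P' (inner try body) → 'N' (inner except Exception) → 'F' (inner finally) → 'K' (try body, no exception) → 'S' (else) → 'U' (finally) → 'T' (after the try/except). Output: PNFKSUT

Answer: PNFKSUT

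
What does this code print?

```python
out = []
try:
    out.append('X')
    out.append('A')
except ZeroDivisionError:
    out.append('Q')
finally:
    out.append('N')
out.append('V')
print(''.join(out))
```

Execution trace: 'X' (try body) → 'A' (try body, no exception) → 'N' (finally) → 'V' (after the try/except). Output: XANV

Answer: XANV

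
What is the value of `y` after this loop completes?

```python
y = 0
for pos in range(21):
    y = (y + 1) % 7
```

Increment mod 7, 21 times = 0
`y` takes the values: 0 → 1 → 2 → 3 → 4 → 5 → 6 → 0 → 1 → 2 → 3 → 4 → 5 → 6 → 0 → 1 → 2 → 3 → 4 → 5 → 6 → 0

Answer: 0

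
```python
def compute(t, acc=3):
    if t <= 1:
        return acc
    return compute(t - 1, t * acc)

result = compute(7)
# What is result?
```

Accumulator trace (n, acc): (7, 3) -> (6, 21) -> (5, 126) -> (4, 630) -> (3, 2520) -> (2, 7560) -> (1, 15120) -> return 15120

Answer: 15120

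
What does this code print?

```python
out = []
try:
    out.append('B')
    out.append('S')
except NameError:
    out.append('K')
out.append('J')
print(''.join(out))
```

Execution trace: 'B' (try body) → 'S' (try body, no exception) → 'J' (after the try/except). Output: BSJ

Answer: BSJ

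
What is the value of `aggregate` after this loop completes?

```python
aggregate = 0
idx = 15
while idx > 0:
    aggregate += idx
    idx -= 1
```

Sum 15 down to 1
`aggregate` takes the values: 0 → 15 → 29 → 42 → 54 → 65 → 75 → 84 → 92 → 99 → 105 → 110 → 114 → 117 → 119 → 120

Answer: 120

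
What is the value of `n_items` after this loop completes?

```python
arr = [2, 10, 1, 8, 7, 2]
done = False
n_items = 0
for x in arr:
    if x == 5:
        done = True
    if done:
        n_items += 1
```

Count elements after first 5 in [2, 10, 1, 8, 7, 2]
`n_items` takes the values: 0

Answer: 0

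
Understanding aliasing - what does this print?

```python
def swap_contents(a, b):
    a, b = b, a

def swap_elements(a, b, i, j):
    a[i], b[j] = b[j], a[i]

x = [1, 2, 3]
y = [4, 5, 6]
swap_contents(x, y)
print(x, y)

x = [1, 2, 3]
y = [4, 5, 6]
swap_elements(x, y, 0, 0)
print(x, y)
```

Key concept: parameter rebinding vs mutation.
Step by step:
`x = [1, 2, 3]` → x = [1, 2, 3]
`y = [4, 5, 6]` → y = [4, 5, 6]
`swap_contents(x, y)` → no visible change to tracked variables
`print(x, y)` → prints [1, 2, 3] [4, 5, 6]
`x = [1, 2, 3]` → x = [1, 2, 3]
`y = [4, 5, 6]` → y = [4, 5, 6]
`swap_elements(x, y, 0, 0)` → x = [4, 2, 3]; y = [1, 5, 6]
`print(x, y)` → prints [4, 2, 3] [1, 5, 6]

Answer:
[1, 2, 3] [4, 5, 6]
[4, 2, 3] [1, 5, 6]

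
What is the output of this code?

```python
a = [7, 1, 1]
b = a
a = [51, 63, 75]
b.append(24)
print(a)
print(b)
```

Key concept: rebinding vs mutation: a is rebound to a new list, b still points at the original.
Step by step:
`a = [7, 1, 1]` → a = [7, 1, 1]
`b = a` → b = [7, 1, 1] (same object as a)
`a = [51, 63, 75]` → a = [51, 63, 75]
`b.append(24)` → b = [7, 1, 1, 24]
`print(a)` → prints [51, 63, 75]
`print(b)` → prints [7, 1, 1, 24]

Answer:
[51, 63, 75]
[7, 1, 1, 24]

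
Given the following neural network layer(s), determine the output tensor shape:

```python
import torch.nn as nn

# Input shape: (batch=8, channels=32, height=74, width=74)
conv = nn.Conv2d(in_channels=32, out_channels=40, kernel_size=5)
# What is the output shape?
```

Input: (8, 32, 74, 74) -> Output: (8, 40, 70, 70)

Answer: (8, 40, 70, 70)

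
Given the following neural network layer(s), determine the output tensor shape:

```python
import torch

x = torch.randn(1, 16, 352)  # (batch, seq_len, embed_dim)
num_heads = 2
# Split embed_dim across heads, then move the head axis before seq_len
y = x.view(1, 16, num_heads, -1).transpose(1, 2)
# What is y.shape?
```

Input: (1, 16, 352) -> head_dim = 352 // 2 = 176; after view: (1, 16, 2, 176) -> after transpose(1, 2): (1, 2, 16, 176) -> Output: (1, 2, 16, 176)

Answer: (1, 2, 16, 176)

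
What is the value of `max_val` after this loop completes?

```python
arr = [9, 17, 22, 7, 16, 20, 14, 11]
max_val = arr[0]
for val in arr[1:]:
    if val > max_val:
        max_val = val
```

Maximum of [9, 17, 22, 7, 16, 20, 14, 11]
`max_val` takes the values: 9 → 17 → 22

Answer: 22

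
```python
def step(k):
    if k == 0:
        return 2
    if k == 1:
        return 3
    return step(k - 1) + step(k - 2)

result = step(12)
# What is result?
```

Build up from base cases: step(0)=2, step(1)=3, step(2)=5, step(3)=8, step(4)=13, step(5)=21, step(6)=34, ..., step(12)=610

Answer: 610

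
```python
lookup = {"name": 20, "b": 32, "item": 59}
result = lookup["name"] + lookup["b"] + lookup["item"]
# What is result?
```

Trace:
`lookup = {"name": 20, "b": 32, "item": 59}` → lookup = {'name': 20, 'b': 32, 'item': 59}
`result = lookup["name"] + lookup["b"] + lookup["item"]` → result = 111
So result = 111

Answer: 111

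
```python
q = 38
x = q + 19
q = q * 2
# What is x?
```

Trace:
`q = 38` → q = 38
`x = q + 19` → x = 57
`q = q * 2` → q = 76
So x = 57

Answer: 57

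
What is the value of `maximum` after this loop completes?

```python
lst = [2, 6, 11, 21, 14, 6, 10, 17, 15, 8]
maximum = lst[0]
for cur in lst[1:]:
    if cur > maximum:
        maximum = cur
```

Maximum of [2, 6, 11, 21, 14, 6, 10, 17, 15, 8]
`maximum` takes the values: 2 → 6 → 11 → 21

Answer: 21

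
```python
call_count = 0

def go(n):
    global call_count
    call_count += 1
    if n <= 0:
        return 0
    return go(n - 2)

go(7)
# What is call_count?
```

Linear recursion stepping by 2: 5 calls from n=7 down to ≤0.

Answer: 5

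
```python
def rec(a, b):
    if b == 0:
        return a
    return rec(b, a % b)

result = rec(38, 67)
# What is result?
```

rec(38, 67) -> rec(67, 38) -> rec(38, 29) -> rec(29, 9) -> rec(9, 2) -> rec(2, 1) -> rec(1, 0) -> 1

Answer: 1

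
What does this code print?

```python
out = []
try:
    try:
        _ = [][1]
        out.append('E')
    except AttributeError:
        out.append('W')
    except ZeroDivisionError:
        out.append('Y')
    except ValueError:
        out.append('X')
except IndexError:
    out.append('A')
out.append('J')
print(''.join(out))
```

Execution trace: 'A' (outer except IndexError) → 'J' (after the try/except). Output: AJ

Answer: AJ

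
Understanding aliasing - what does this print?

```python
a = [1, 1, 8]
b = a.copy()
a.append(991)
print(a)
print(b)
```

Key concept: list.copy() creates independent copy.
Step by step:
`a = [1, 1, 8]` → a = [1, 1, 8]
`b = a.copy()` → b = [1, 1, 8]
`a.append(991)` → a = [1, 1, 8, 991]
`print(a)` → prints [1, 1, 8, 991]
`print(b)` → prints [1, 1, 8]

Answer:
[1, 1, 8, 991]
[1, 1, 8]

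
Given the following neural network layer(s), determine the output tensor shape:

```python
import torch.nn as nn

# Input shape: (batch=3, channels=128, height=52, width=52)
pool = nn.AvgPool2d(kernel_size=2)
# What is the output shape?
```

Input: (3, 128, 52, 52) -> Output: (3, 128, 26, 26)

Answer: (3, 128, 26, 26)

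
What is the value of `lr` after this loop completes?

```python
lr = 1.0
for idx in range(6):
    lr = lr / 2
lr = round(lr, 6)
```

Halving LR 6 times: 1 / 2^6
`lr` takes the values: 1.0 → 0.5 → 0.25 → 0.125 → 0.0625 → 0.03125 → 0.015625

Answer: 0.015625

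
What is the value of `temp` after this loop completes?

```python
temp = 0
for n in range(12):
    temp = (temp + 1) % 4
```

Increment mod 4, 12 times = 0
`temp` takes the values: 0 → 1 → 2 → 3 → 0 → 1 → 2 → 3 → 0 → 1 → 2 → 3 → 0

Answer: 0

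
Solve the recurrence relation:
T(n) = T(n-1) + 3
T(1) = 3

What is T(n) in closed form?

Unrolling: T(n) = T(1) + 3·(n-1) = 3 + 3(n-1) = 3n.

Answer: T(n) = 3n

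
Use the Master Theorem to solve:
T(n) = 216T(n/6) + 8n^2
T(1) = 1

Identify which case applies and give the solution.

a=216, b=6, f(n)=8n^2. log_6(216) = 3. Since c=2 < 3, Case 1 applies: T(n) = Θ(n^log_b(a)) = O(n^3).

Answer: O(n^3) - Case 1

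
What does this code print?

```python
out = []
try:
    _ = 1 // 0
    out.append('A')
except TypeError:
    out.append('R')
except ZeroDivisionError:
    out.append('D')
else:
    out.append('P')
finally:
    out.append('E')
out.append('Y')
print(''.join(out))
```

Execution trace: 'D' (except ZeroDivisionError) → 'E' (finally) → 'Y' (after the try/except). Output: DEY

Answer: DEY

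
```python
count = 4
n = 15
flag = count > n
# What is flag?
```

Trace:
`count = 4` → count = 4
`n = 15` → n = 15
`flag = count > n` → flag = False
So flag = False

Answer: False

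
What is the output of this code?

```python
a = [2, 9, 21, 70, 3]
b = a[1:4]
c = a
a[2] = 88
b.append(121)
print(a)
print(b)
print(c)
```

Key concept: slice vs alias.
Step by step:
`a = [2, 9, 21, 70, 3]` → a = [2, 9, 21, 70, 3]
`b = a[1:4]` → b = [9, 21, 70]
`c = a` → c = [2, 9, 21, 70, 3] (same object as a)
`a[2] = 88` → a = [2, 9, 88, 70, 3] (same object as c); c = [2, 9, 88, 70, 3] (same object as a)
`b.append(121)` → b = [9, 21, 70, 121]
`print(a)` → prints [2, 9, 88, 70, 3]
`print(b)` → prints [9, 21, 70, 121]
`print(c)` → prints [2, 9, 88, 70, 3]

Answer:
[2, 9, 88, 70, 3]
[9, 21, 70, 121]
[2, 9, 88, 70, 3]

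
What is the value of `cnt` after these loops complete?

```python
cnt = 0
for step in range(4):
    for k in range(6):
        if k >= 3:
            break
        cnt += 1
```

Inner breaks at 3, outer runs 4 times
`cnt` takes the values: 0 → 1 → 2 → 3 → 4 → 5 → 6 → 7 → 8 → 9 → 10 → 11 → 12

Answer: 12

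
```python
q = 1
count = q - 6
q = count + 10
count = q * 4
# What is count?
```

Trace:
`q = 1` → q = 1
`count = q - 6` → count = -5
`q = count + 10` → q = 5
`count = q * 4` → count = 20
So count = 20

Answer: 20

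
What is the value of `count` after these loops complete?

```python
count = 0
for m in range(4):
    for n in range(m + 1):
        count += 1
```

Triangle: 1 + 2 + ... + 4
`count` takes the values: 0 → 1 → 2 → 3 → 4 → 5 → 6 → 7 → 8 → 9 → 10

Answer: 10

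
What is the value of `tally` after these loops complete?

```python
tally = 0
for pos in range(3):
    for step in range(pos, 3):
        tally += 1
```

Upper triangle: 3 + 2 + ... + 1
`tally` takes the values: 0 → 1 → 2 → 3 → 4 → 5 → 6

Answer: 6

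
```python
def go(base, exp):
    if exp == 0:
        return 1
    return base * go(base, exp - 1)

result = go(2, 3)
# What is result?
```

go(2, 3) = 2 * 2 * 2 = 8

Answer: 8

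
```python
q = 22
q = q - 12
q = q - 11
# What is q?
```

Trace:
`q = 22` → q = 22
`q = q - 12` → q = 10
`q = q - 11` → q = -1
So q = -1

Answer: -1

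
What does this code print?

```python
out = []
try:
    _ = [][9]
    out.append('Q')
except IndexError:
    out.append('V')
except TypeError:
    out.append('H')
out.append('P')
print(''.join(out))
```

Execution trace: 'V' (except IndexError) → 'P' (after the try/except). Output: VP

Answer: VP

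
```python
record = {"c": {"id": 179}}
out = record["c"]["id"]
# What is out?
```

Trace:
`record = {"c": {"id": 179}}` → record = {'c': {'id': 179}}
`out = record["c"]["id"]` → out = 179
So out = 179

Answer: 179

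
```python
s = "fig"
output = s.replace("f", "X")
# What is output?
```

Trace:
`s = "fig"` → s = 'fig'
`output = s.replace("f", "X")` → output = 'Xig'
So output = 'Xig'

Answer: 'Xig'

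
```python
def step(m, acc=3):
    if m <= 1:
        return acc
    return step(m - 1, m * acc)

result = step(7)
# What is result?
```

Accumulator trace (n, acc): (7, 3) -> (6, 21) -> (5, 126) -> (4, 630) -> (3, 2520) -> (2, 7560) -> (1, 15120) -> return 15120

Answer: 15120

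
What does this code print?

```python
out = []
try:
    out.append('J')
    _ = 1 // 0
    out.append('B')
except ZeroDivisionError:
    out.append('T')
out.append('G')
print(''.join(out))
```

Execution trace: 'J' (try body) → 'T' (except ZeroDivisionError) → 'G' (after the try/except). Output: JTG

Answer: JTG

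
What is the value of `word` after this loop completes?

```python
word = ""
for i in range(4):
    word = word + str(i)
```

Concatenate digits 0 to 3
`word` takes the values: "" → "0" → "01" → "012" → "0123"

Answer: "0123"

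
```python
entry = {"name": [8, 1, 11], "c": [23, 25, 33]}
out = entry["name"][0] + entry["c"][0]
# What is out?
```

Trace:
`entry = {"name": [8, 1, 11], "c": [23, 25, 33]}` → entry = {'name': [8, 1, 11], 'c': [23, 25, 33]}
`out = entry["name"][0] + entry["c"][0]` → out = 31
So out = 31

Answer: 31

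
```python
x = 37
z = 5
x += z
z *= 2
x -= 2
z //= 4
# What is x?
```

Trace:
`x = 37` → x = 37
`z = 5` → z = 5
`x += z` → x = 42
`z *= 2` → z = 10
`x -= 2` → x = 40
`z //= 4` → z = 2
So x = 40

Answer: 40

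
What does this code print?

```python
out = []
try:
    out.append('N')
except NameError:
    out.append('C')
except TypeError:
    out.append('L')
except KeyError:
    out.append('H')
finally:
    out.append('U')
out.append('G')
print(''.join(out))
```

Execution trace: 'N' (try body, no exception) → 'U' (finally) → 'G' (after the try/except). Output: NUG

Answer: NUG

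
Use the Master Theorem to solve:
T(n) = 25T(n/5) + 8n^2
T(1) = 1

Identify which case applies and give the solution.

a=25, b=5, f(n)=8n^2. log_5(25) = 2. Since c=2 = 2, Case 2 applies: T(n) = Θ(n^log_b(a) · log n) = O(n^2 log n).

Answer: O(n^2 log n) - Case 2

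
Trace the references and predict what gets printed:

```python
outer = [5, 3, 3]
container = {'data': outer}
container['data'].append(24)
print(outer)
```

Key concept: dict holds reference to list.
Step by step:
`outer = [5, 3, 3]` → outer = [5, 3, 3]
`container = {'data': outer}` → container = {'data': [5, 3, 3]}
`container['data'].append(24)` → outer = [5, 3, 3, 24]; container = {'data': [5, 3, 3, 24]}
`print(outer)` → prints [5, 3, 3, 24]

Answer: [5, 3, 3, 24]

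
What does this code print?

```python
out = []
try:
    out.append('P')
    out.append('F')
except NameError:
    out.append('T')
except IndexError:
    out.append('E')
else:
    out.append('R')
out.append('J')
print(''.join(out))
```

Execution trace: 'P' (try body) → 'F' (try body, no exception) → 'R' (else) → 'J' (after the try/except). Output: PFRJ

Answer: PFRJ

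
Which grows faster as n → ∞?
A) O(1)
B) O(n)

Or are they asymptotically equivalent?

O(1) vs O(n): Higher order terms dominate.

Answer: B) O(n) grows faster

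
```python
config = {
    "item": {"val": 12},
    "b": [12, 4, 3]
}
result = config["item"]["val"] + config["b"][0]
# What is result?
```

Trace:
`config = { ...` → config = {'item': {'val': 12}, 'b': [12, 4, 3]}
`result = config["item"]["val"] + config["b"][0]` → result = 24
So result = 24

Answer: 24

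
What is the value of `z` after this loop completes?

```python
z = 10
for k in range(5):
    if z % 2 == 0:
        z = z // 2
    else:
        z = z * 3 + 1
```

Collatz-style transformation from 10
`z` takes the values: 10 → 5 → 16 → 8 → 4 → 2

Answer: 2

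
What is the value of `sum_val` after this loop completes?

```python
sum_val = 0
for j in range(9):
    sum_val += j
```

Sum of 0 to 8 = 36
`sum_val` takes the values: 0 → 1 → 3 → 6 → 10 → 15 → 21 → 28 → 36

Answer: 36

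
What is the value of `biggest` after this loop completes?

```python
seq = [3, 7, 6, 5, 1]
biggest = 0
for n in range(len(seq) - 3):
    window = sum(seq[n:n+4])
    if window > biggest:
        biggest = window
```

Max sum of 4-element window in [3, 7, 6, 5, 1]
`biggest` takes the values: 0 → 21

Answer: 21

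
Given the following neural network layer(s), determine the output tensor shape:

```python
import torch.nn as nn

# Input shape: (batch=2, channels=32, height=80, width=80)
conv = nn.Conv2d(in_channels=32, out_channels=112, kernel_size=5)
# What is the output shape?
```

Input: (2, 32, 80, 80) -> Output: (2, 112, 76, 76)

Answer: (2, 112, 76, 76)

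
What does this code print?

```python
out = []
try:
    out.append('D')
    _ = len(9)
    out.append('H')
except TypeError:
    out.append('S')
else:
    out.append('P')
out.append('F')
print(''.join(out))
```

Execution trace: 'D' (try body) → 'S' (except TypeError) → 'F' (after the try/except). Output: DSF

Answer: DSF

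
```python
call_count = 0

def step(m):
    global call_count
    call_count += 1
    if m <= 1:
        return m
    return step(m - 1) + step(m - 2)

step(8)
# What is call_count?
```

Calls(m) = 1 + Calls(m-1) + Calls(m-2); Calls(0)=Calls(1)=1. For m=8 this gives 67.

Answer: 67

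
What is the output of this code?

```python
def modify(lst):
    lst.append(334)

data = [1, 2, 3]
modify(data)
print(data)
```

Key concept: function modifies passed list.
Step by step:
`data = [1, 2, 3]` → data = [1, 2, 3]
`modify(data)` → data = [1, 2, 3, 334]
`print(data)` → prints [1, 2, 3, 334]

Answer: [1, 2, 3, 334]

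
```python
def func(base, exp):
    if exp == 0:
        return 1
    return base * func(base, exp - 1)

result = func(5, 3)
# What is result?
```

func(5, 3) = 5 * 5 * 5 = 125

Answer: 125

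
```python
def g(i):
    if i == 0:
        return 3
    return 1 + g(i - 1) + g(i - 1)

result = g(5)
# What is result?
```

g(i) = 1 + 2·g(i-1), g(0)=3. Closed form: (3+1)·2^5 - 1 = 127.

Answer: 127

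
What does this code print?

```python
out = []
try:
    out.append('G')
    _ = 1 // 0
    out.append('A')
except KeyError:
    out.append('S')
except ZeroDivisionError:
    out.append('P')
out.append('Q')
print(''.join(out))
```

Execution trace: 'G' (try body) → 'P' (except ZeroDivisionError) → 'Q' (after the try/except). Output: GPQ

Answer: GPQ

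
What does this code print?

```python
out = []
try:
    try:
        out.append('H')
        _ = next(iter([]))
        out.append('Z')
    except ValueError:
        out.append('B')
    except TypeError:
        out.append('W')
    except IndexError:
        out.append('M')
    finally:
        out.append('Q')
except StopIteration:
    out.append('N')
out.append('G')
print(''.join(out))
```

Execution trace: 'H' (inner try body) → 'Q' (inner finally) → 'N' (outer except StopIteration) → 'G' (after the try/except). Output: HQNG

Answer: HQNG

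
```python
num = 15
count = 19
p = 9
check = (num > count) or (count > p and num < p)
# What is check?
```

Trace:
`num = 15` → num = 15
`count = 19` → count = 19
`p = 9` → p = 9
`check = (num > count) or (count > p and num < p)` → check = False
So check = False

Answer: False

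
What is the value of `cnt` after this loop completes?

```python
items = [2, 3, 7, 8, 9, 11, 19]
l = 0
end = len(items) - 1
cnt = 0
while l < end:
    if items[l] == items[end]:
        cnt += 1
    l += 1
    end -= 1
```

Count matching pairs from ends
`cnt` takes the values: 0

Answer: 0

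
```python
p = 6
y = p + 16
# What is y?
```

Trace:
`p = 6` → p = 6
`y = p + 16` → y = 22
So y = 22

Answer: 22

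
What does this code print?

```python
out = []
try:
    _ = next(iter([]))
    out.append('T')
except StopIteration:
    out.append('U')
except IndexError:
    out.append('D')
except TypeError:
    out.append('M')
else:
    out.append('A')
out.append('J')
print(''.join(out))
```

Execution trace: 'U' (except StopIteration) → 'J' (after the try/except). Output: UJ

Answer: UJ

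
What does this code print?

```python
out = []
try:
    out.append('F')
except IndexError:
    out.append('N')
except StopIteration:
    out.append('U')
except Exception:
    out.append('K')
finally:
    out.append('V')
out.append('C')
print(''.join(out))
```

Execution trace: 'F' (try body, no exception) → 'V' (finally) → 'C' (after the try/except). Output: FVC

Answer: FVC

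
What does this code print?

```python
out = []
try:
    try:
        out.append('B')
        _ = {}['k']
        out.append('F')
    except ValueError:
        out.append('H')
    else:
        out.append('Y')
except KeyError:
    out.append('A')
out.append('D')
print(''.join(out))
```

Execution trace: 'B' (try body) → 'A' (outer except KeyError) → 'D' (after the try/except). Output: BAD

Answer: BAD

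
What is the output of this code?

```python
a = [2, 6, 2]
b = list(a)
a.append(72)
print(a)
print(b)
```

Key concept: list() constructor creates copy.
Step by step:
`a = [2, 6, 2]` → a = [2, 6, 2]
`b = list(a)` → b = [2, 6, 2]
`a.append(72)` → a = [2, 6, 2, 72]
`print(a)` → prints [2, 6, 2, 72]
`print(b)` → prints [2, 6, 2]

Answer:
[2, 6, 2, 72]
[2, 6, 2]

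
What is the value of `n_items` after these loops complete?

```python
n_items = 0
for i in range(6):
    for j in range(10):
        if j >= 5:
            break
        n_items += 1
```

Inner breaks at 5, outer runs 6 times
`n_items` takes the values: 0 → 1 → 2 → 3 → 4 → 5 → 6 → 7 → 8 → 9 → 10 → 11 → 12 → 13 → 14 → 15 → 16 → 17 → 18 → 19 → 20 → 21 → 22 → 23 → 24 → 25 → 26 → 27 → 28 → 29 → 30

Answer: 30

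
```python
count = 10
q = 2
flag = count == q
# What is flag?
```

Trace:
`count = 10` → count = 10
`q = 2` → q = 2
`flag = count == q` → flag = False
So flag = False

Answer: False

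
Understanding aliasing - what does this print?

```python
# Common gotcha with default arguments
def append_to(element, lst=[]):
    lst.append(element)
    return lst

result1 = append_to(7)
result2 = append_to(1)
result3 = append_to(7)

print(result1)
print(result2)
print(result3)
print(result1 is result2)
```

Key concept: mutable default argument gotcha.
Step by step:
`result1 = append_to(7)` → result1 = [7]
`result2 = append_to(1)` → result1 = [7, 1] (same object as result2); result2 = [7, 1] (same object as result1)
`result3 = append_to(7)` → result1 = [7, 1, 7] (same object as result2, result3); result2 = [7, 1, 7] (same object as result1, result3); result3 = [7, 1, 7] (same object as result1, result2)
`print(result1)` → prints [7, 1, 7]
`print(result2)` → prints [7, 1, 7]
`print(result3)` → prints [7, 1, 7]
`print(result1 is result2)` → prints True

Answer:
[7, 1, 7]
[7, 1, 7]
[7, 1, 7]
True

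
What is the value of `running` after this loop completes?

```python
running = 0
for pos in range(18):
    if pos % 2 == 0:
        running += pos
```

Sum of even numbers 0 to 17
`running` takes the values: 0 → 2 → 6 → 12 → 20 → 30 → 42 → 56 → 72

Answer: 72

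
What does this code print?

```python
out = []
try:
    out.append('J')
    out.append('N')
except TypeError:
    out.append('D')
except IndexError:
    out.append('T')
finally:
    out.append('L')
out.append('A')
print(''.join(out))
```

Execution trace: 'J' (try body) → 'N' (try body, no exception) → 'L' (finally) → 'A' (after the try/except). Output: JNLA

Answer: JNLA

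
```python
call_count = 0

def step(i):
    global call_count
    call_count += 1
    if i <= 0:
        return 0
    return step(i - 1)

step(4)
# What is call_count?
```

Linear recursion stepping by 1: 5 calls from i=4 down to ≤0.

Answer: 5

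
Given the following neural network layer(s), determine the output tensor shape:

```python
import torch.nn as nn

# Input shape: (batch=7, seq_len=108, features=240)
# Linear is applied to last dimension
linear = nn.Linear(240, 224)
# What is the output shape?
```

Input: (7, 108, 240) -> Output: (7, 108, 224)

Answer: (7, 108, 224)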